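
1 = 1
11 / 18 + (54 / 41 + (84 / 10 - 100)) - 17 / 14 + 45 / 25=-89.09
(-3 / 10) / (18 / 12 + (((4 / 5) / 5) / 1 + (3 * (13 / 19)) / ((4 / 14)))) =-285 / 8402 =-0.03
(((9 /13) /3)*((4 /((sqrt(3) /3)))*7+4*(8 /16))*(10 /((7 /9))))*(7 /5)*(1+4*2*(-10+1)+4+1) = -99792*sqrt(3) /13 - 7128 /13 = -13844.06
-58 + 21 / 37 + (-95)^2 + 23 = 332651 / 37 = 8990.57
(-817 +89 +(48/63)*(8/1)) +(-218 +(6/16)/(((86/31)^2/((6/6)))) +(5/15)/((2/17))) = -388092315/414176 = -937.02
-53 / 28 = -1.89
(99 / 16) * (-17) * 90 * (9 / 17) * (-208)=1042470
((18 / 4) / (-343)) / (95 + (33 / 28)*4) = -9 / 68404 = -0.00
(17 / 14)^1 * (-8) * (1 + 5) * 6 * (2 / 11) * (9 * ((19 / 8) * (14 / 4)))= -52326 / 11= -4756.91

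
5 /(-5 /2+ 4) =3.33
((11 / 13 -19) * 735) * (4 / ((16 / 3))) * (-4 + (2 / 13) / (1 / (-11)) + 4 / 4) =7935795 / 169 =46957.37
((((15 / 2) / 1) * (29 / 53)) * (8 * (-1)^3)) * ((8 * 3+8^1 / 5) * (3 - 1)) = -89088 / 53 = -1680.91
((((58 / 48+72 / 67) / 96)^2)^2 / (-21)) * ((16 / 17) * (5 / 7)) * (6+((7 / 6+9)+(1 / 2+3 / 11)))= -507597354814776395 / 2926774908662301654515712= -0.00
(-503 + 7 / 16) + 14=-7817 / 16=-488.56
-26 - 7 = -33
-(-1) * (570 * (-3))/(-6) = 285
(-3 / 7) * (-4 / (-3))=-0.57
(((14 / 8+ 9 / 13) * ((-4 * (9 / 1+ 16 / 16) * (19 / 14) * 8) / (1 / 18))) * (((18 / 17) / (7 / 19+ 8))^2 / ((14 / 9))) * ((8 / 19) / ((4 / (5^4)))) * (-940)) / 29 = 6283423044000000 / 14996399873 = 418995.43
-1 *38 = -38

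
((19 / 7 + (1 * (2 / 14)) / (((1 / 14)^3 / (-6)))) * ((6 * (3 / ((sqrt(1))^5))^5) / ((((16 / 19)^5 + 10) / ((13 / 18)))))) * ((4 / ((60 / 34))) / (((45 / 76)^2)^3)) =-346821255147886781689856 / 27781779789421875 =-12483766.62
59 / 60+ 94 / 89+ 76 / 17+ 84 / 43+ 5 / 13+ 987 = 50535332933 / 50746020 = 995.85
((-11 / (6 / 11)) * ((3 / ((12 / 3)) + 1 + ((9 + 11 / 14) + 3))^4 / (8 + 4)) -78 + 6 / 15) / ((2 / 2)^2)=-16618123706621 / 221276160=-75101.28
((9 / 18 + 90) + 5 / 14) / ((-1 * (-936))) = 53 / 546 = 0.10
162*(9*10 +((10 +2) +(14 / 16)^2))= 532737 / 32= 16648.03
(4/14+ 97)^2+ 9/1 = 464202/49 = 9473.51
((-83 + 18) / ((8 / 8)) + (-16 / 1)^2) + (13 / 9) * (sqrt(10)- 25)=13 * sqrt(10) / 9 + 1394 / 9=159.46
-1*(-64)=64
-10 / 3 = -3.33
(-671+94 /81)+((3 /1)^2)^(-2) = -54256 /81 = -669.83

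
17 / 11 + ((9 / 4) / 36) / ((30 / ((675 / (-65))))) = 6973 / 4576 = 1.52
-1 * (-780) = 780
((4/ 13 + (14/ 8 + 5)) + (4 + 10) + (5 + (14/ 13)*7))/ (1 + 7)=1747/ 416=4.20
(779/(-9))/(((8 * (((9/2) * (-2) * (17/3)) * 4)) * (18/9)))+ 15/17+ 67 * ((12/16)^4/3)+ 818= 97055399/117504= 825.98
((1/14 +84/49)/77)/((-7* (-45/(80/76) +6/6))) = 50/630091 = 0.00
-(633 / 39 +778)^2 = -106605625 / 169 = -630802.51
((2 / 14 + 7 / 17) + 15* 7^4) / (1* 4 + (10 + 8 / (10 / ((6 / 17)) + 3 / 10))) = 3681546009 / 1459654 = 2522.20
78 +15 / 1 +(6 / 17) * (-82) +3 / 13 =14208 / 221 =64.29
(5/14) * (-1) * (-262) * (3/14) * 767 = 1507155/98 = 15379.13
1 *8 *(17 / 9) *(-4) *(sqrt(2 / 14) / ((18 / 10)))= -2720 *sqrt(7) / 567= -12.69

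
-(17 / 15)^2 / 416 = -289 / 93600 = -0.00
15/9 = 5/3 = 1.67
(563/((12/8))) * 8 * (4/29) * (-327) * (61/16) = -14973548/29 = -516329.24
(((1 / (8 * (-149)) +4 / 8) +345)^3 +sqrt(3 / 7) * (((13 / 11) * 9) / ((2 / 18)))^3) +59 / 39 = 1167575877 * sqrt(21) / 9317 +2724171096185230517 / 66053125632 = 41816395.81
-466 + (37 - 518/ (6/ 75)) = -6904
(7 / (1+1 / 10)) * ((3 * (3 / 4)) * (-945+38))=-285705 / 22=-12986.59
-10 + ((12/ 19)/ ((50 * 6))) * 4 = -4746/ 475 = -9.99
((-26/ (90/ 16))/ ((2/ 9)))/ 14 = -52/ 35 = -1.49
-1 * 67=-67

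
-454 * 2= -908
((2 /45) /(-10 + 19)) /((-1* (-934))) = 1 /189135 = 0.00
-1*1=-1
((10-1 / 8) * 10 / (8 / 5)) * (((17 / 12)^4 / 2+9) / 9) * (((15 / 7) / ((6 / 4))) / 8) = 4510593875 / 334430208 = 13.49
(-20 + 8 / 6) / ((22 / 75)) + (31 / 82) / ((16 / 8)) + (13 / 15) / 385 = -60088843 / 947100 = -63.45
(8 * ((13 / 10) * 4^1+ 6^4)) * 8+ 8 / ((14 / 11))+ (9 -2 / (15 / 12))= 2915167 / 35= 83290.49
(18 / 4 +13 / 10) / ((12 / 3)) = 29 / 20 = 1.45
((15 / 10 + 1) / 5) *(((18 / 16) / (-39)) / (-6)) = 1 / 416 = 0.00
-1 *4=-4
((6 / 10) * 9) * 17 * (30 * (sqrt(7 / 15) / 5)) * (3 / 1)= 2754 * sqrt(105) / 25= 1128.80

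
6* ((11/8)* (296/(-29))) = -2442/29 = -84.21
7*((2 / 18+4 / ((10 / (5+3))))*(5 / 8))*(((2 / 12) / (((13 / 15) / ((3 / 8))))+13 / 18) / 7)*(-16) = -221563 / 8424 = -26.30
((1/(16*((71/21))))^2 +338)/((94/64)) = 436188089/1895416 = 230.13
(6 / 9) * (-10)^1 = -20 / 3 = -6.67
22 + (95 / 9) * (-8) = -562 / 9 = -62.44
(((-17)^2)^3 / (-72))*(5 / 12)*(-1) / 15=24137569 / 2592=9312.33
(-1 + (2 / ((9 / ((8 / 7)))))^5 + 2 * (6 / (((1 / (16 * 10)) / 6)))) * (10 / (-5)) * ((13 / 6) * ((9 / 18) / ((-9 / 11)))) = 1634758494997199 / 53591573322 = 30504.02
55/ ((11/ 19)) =95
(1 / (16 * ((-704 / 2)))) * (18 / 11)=-9 / 30976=-0.00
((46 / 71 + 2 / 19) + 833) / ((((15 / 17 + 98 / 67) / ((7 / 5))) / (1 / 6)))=2989165403 / 36031790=82.96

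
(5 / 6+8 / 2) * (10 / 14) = 145 / 42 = 3.45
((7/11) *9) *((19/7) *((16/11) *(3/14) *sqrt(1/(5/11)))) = 4104 *sqrt(55)/4235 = 7.19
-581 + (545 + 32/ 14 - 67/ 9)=-2593/ 63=-41.16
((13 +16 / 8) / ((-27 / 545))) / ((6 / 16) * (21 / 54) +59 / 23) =-1002800 / 8979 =-111.68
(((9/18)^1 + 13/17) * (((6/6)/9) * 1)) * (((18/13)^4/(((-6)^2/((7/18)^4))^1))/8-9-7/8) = -3492678569/2517023808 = -1.39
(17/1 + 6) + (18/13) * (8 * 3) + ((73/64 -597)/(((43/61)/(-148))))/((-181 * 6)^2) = 594270190523/10548517824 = 56.34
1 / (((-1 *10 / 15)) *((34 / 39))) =-117 / 68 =-1.72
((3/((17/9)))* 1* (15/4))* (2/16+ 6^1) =19845/544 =36.48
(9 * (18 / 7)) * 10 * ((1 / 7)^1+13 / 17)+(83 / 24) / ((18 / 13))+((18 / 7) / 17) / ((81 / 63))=76523863 / 359856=212.65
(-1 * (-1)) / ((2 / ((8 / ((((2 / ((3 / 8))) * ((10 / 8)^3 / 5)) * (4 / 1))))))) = 12 / 25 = 0.48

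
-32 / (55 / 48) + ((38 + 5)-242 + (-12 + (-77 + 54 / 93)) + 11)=-518911 / 1705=-304.35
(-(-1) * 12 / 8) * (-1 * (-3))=9 / 2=4.50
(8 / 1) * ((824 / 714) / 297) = 3296 / 106029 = 0.03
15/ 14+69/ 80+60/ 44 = 20313/ 6160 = 3.30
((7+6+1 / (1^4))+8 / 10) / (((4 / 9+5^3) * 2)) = 333 / 5645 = 0.06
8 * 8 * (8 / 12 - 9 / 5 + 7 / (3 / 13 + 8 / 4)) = 55808 / 435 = 128.29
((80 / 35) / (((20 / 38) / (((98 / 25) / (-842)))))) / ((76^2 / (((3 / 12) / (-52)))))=7 / 415948000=0.00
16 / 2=8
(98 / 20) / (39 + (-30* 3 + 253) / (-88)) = 308 / 2335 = 0.13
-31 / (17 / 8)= -248 / 17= -14.59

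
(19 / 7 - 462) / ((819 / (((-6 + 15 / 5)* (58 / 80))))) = 18647 / 15288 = 1.22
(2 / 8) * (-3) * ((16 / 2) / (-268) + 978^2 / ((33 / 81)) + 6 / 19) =-24656486676 / 14003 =-1760800.31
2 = 2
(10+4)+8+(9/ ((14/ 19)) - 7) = 381/ 14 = 27.21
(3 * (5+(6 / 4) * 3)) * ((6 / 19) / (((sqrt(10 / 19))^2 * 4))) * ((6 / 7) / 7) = 513 / 980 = 0.52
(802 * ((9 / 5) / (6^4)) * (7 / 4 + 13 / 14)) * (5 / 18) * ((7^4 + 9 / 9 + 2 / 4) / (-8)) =-248.89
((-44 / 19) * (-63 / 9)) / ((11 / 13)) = 364 / 19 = 19.16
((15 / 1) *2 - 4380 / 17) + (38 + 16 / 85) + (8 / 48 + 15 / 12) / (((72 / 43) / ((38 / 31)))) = -214484203 / 1138320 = -188.42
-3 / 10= -0.30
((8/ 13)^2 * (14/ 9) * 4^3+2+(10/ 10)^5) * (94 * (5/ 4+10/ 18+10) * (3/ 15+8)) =370372.45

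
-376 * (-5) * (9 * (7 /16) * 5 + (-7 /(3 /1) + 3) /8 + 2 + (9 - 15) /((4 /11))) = 59455 /6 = 9909.17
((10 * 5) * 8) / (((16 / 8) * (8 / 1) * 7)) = 25 / 7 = 3.57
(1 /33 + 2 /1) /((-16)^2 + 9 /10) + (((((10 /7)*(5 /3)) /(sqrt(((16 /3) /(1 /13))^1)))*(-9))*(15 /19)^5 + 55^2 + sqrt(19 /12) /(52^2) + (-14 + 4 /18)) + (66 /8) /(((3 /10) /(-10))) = -56953125*sqrt(39) /450650018 + sqrt(57) /16224 + 695908144 /254331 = 2735.44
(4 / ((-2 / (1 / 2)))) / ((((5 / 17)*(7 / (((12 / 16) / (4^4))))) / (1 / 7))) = -51 / 250880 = -0.00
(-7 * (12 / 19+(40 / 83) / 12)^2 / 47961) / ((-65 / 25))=353488940 / 13955245406973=0.00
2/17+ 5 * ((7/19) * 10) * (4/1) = 23838/323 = 73.80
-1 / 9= -0.11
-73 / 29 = -2.52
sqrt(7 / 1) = sqrt(7) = 2.65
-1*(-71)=71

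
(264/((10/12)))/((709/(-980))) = -437.89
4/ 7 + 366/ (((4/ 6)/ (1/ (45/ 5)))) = 431/ 7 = 61.57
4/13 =0.31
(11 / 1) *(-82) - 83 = -985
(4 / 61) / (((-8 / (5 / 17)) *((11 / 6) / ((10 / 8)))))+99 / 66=68367 / 45628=1.50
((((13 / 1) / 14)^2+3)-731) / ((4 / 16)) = -142519 / 49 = -2908.55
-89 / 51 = -1.75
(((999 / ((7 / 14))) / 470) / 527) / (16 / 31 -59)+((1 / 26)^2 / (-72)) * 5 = -2292919 / 9527787360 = -0.00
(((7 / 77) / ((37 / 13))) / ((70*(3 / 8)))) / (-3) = -52 / 128205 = -0.00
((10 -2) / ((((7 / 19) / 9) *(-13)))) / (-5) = 1368 / 455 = 3.01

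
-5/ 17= -0.29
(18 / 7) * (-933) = -2399.14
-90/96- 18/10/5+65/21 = 15101/8400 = 1.80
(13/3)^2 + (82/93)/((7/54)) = 49957/1953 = 25.58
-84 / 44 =-21 / 11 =-1.91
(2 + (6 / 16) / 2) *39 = 1365 / 16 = 85.31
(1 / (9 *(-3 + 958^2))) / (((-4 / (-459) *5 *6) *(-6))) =-17 / 220262640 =-0.00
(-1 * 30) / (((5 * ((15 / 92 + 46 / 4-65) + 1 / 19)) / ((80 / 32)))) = 8740 / 31047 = 0.28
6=6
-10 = -10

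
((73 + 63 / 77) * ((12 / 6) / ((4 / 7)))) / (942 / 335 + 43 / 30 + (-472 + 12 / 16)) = -11424840 / 20650949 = -0.55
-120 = -120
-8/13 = -0.62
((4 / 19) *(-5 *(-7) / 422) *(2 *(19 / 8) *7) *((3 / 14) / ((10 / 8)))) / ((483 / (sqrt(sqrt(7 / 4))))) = sqrt(2) *7^(1 / 4) / 9706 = 0.00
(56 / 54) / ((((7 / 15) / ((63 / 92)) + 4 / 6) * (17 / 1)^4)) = 10 / 1085773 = 0.00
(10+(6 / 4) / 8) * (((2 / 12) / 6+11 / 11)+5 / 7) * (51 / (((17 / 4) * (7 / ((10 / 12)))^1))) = 357785 / 14112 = 25.35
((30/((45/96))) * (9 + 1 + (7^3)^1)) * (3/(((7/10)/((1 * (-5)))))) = -3388800/7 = -484114.29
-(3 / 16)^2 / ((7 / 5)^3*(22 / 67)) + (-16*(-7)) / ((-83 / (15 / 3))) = -6.79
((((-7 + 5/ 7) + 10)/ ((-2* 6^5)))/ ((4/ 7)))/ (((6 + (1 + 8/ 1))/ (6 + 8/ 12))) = -13/ 69984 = -0.00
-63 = -63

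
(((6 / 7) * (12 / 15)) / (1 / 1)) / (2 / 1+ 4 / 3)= 36 / 175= 0.21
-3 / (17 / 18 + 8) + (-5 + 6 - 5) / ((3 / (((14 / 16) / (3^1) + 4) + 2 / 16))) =-9019 / 1449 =-6.22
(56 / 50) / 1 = 28 / 25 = 1.12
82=82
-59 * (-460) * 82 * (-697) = -1551159560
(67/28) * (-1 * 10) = -335/14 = -23.93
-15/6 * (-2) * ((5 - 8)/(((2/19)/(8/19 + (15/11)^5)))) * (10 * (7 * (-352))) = 264037754400/14641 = 18034133.90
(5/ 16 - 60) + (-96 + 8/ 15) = -37237/ 240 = -155.15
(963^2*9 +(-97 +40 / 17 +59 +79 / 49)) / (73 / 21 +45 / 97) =1011582499611 / 477547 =2118288.88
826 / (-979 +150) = -826 / 829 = -1.00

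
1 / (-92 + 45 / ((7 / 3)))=-0.01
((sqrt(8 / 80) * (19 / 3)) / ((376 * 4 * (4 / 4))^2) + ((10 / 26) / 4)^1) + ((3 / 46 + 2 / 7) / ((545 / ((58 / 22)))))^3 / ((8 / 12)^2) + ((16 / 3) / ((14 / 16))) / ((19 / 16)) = 19 * sqrt(10) / 67860480 + 111488699769589565735177 / 21321285064661097516000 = 5.23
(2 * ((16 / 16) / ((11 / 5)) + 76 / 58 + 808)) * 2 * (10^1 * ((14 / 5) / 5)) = 5786256 / 319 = 18138.73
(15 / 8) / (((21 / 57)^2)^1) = 5415 / 392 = 13.81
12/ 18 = 2/ 3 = 0.67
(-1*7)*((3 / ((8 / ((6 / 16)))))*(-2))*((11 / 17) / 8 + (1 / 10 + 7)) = 307629 / 21760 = 14.14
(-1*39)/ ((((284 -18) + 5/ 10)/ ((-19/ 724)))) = 57/ 14842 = 0.00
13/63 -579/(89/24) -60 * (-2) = -201451/5607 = -35.93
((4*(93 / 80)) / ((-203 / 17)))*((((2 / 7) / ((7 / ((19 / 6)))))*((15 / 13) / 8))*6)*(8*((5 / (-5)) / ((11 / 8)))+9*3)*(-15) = 314958915 / 22758736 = 13.84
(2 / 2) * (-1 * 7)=-7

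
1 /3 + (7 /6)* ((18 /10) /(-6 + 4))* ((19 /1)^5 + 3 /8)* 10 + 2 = -1247953973 /48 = -25999041.10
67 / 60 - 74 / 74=7 / 60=0.12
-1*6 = -6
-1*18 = -18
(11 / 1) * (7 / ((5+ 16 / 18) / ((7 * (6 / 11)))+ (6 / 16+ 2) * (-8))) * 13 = -378378 / 6599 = -57.34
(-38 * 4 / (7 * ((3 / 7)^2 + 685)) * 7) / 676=-931 / 2837003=-0.00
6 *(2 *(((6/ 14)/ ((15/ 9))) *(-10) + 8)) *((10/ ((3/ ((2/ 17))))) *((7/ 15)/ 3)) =608/ 153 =3.97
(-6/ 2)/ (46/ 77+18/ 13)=-3003/ 1984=-1.51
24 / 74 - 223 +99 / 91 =-746086 / 3367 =-221.59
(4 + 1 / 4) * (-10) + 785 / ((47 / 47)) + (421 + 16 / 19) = 44245 / 38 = 1164.34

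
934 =934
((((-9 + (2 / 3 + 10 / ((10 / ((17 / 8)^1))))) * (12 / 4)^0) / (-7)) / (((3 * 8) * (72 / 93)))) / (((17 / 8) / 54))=4619 / 3808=1.21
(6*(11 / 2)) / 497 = 33 / 497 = 0.07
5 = 5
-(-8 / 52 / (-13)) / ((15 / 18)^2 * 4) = -18 / 4225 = -0.00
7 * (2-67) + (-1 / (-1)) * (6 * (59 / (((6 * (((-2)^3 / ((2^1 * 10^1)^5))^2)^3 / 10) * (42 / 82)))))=99082239999999999999999999999999990445 / 21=4718201904761904761904762000000000000.00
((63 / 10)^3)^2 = 62523.50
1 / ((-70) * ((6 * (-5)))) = 1 / 2100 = 0.00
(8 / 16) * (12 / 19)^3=864 / 6859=0.13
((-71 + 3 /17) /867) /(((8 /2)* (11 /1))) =-301 /162129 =-0.00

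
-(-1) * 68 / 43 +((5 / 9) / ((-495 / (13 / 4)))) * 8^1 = 59470 / 38313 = 1.55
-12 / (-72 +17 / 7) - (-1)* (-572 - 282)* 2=-831712 / 487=-1707.83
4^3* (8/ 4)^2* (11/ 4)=704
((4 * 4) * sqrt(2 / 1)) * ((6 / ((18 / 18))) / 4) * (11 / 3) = 88 * sqrt(2) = 124.45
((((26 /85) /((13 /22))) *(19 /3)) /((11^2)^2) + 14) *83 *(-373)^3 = -20467170413815406 /339405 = -60303090448.92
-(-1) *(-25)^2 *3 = 1875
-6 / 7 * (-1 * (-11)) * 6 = -396 / 7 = -56.57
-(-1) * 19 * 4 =76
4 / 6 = 2 / 3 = 0.67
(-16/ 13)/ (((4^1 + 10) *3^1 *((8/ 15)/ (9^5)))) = -295245/ 91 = -3244.45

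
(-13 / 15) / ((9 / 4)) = -52 / 135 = -0.39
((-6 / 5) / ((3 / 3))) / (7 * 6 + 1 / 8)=-48 / 1685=-0.03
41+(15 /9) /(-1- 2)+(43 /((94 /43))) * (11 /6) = 129449 /1692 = 76.51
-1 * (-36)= 36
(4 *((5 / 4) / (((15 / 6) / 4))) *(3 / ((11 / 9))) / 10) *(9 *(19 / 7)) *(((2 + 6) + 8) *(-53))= -15660864 / 385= -40677.57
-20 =-20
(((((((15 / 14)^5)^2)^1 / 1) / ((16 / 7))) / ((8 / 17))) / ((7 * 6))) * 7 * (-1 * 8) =-3267685546875 / 1322306994176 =-2.47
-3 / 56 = -0.05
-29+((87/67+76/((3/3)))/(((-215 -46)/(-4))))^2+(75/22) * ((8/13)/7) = -8355607601545/306100964169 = -27.30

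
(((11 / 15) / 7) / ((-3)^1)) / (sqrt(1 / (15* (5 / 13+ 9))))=-11* sqrt(23790) / 4095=-0.41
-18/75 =-6/25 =-0.24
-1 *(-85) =85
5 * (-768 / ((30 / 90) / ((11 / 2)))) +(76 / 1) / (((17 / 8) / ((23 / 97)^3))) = -983050944224 / 15515441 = -63359.52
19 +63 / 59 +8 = 1656 / 59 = 28.07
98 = 98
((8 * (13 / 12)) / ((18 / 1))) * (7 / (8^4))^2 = 637 / 452984832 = 0.00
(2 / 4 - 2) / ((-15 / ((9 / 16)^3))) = 729 / 40960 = 0.02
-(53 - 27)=-26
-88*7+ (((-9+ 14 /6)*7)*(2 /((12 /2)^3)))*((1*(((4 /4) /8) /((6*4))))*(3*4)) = -798371 /1296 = -616.03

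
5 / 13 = 0.38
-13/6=-2.17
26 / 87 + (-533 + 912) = 32999 / 87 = 379.30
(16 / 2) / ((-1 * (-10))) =4 / 5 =0.80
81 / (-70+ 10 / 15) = -243 / 208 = -1.17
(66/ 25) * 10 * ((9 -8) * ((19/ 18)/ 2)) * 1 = 209/ 15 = 13.93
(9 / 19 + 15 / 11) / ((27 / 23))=2944 / 1881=1.57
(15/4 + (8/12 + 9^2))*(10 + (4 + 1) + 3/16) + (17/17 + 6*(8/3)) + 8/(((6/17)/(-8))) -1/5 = 1132.73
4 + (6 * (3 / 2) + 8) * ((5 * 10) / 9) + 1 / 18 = 197 / 2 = 98.50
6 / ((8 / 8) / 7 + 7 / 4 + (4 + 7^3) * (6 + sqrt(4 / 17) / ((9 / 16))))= 13498224264 / 4591475916233 - 470098944 * sqrt(17) / 4591475916233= 0.00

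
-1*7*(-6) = 42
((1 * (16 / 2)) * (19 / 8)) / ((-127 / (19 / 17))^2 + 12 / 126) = 0.00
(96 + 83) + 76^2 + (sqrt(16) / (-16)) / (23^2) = 12600779 / 2116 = 5955.00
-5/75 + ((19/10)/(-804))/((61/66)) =-3395/49044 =-0.07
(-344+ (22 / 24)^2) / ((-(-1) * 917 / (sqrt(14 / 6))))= -49415 * sqrt(21) / 396144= -0.57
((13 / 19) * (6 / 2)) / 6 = 13 / 38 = 0.34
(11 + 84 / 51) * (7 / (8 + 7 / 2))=3010 / 391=7.70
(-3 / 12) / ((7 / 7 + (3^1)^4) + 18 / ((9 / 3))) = -1 / 352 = -0.00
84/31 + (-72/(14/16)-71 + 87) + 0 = -13796/217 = -63.58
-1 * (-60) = 60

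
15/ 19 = 0.79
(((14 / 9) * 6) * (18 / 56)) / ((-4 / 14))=-21 / 2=-10.50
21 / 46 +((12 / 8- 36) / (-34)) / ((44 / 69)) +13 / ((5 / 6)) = 17.65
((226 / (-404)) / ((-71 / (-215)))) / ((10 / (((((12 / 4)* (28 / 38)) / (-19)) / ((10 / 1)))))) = 102039 / 51774620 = 0.00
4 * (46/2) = 92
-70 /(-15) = 14 /3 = 4.67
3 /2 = 1.50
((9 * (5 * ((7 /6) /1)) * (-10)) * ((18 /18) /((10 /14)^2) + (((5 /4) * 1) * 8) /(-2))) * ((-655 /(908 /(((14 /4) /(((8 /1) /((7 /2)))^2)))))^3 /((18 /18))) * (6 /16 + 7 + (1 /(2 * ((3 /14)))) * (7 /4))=-414754011202902284375 /200954355774390272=-2063.92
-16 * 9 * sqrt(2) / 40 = -18 * sqrt(2) / 5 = -5.09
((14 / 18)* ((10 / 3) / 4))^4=1500625 / 8503056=0.18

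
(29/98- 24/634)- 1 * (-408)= 12682945/31066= 408.26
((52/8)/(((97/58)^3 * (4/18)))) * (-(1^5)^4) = -5707026/912673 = -6.25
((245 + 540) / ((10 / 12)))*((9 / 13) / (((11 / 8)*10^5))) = 4239 / 893750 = 0.00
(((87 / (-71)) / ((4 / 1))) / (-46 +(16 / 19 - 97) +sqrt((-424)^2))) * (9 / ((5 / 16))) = -6612 / 211225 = -0.03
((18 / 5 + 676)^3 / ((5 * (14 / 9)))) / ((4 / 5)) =44139015891 / 875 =50444589.59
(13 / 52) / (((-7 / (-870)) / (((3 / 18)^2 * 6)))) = 145 / 28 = 5.18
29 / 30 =0.97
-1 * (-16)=16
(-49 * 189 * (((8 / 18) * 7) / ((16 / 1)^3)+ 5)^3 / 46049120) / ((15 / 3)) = -33576037164912529 / 6675056923823308800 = -0.01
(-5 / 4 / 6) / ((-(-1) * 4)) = -5 / 96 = -0.05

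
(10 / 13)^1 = 10 / 13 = 0.77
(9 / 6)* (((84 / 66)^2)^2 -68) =-1435758 / 14641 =-98.06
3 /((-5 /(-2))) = 6 /5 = 1.20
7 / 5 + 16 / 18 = 103 / 45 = 2.29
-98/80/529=-49/21160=-0.00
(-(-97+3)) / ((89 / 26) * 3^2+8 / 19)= 46436 / 15427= 3.01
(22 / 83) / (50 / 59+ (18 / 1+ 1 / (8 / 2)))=5192 / 374081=0.01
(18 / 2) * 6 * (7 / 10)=189 / 5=37.80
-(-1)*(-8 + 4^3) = 56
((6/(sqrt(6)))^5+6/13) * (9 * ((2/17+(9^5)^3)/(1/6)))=1134048355577327340/221+6804290133463964040 * sqrt(6)/17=985545492807725028.85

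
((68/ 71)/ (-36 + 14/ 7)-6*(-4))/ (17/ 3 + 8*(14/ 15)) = 1.83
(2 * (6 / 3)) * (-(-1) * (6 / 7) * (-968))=-23232 / 7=-3318.86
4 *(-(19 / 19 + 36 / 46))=-164 / 23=-7.13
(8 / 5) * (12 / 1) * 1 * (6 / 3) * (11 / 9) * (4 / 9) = 2816 / 135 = 20.86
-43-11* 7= -120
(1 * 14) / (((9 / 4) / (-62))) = -3472 / 9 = -385.78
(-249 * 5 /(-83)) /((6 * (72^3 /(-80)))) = -25 /46656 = -0.00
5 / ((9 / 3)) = 5 / 3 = 1.67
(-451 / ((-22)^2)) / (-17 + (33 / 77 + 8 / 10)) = 1435 / 24288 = 0.06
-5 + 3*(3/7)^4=-11762/2401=-4.90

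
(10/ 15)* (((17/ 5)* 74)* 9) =1509.60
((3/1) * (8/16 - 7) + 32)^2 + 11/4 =159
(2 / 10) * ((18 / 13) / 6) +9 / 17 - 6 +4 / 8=-4.92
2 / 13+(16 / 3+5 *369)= 72169 / 39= 1850.49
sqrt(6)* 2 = 2* sqrt(6) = 4.90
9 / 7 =1.29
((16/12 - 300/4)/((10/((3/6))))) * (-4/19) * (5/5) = 221/285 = 0.78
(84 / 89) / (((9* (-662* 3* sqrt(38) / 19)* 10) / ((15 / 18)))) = -7* sqrt(38) / 3181572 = -0.00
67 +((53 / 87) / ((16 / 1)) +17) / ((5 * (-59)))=66.94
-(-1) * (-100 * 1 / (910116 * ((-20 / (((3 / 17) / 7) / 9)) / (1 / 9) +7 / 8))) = 200 / 116966515617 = 0.00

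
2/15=0.13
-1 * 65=-65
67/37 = 1.81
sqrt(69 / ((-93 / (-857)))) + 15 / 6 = 5 / 2 + sqrt(611041) / 31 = 27.72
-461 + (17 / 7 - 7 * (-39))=-1299 / 7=-185.57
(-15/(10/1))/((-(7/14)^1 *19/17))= 51/19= 2.68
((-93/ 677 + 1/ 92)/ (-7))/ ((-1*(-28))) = 7879/ 12207664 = 0.00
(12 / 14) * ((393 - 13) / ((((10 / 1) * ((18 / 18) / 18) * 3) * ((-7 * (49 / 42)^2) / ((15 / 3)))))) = -246240 / 2401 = -102.56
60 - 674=-614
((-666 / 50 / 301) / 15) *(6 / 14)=-333 / 263375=-0.00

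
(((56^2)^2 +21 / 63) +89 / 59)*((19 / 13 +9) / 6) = 17147329.57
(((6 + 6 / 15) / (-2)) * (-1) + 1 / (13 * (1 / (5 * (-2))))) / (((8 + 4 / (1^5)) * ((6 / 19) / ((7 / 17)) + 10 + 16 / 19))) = 10507 / 602160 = 0.02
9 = 9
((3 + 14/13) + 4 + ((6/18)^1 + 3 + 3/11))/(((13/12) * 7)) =2864/1859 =1.54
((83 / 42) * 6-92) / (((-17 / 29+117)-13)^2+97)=-471801 / 63529046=-0.01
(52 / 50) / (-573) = -26 / 14325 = -0.00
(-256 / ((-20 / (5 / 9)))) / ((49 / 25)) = 1600 / 441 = 3.63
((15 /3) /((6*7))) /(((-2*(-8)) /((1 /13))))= 5 /8736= 0.00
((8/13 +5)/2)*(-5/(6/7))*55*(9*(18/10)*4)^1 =-758835/13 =-58371.92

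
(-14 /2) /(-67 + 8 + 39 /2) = 14 /79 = 0.18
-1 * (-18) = 18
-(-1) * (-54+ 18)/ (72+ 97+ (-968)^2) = -36/ 937193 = -0.00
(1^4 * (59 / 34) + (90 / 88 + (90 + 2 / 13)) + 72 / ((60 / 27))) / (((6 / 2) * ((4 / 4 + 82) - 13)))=0.60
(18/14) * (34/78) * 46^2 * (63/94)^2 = 15297093/28717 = 532.68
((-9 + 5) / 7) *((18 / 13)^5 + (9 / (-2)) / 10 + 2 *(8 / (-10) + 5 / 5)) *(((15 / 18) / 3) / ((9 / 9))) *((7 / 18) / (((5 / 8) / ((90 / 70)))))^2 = -299360536 / 584786475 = -0.51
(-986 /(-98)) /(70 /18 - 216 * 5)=-4437 /474565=-0.01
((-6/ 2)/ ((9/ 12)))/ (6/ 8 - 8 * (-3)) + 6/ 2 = 281/ 99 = 2.84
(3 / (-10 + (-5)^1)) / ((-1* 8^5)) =1 / 163840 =0.00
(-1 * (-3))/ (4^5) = 0.00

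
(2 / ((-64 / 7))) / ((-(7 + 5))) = 7 / 384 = 0.02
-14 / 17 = -0.82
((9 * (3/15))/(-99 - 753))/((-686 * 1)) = 3/974120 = 0.00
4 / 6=2 / 3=0.67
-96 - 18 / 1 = -114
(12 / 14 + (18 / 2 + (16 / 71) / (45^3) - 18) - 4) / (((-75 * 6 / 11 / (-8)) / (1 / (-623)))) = 24197327572 / 6348403096875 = 0.00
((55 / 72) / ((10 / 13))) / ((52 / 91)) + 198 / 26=70037 / 7488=9.35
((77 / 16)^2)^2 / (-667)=-35153041 / 43712512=-0.80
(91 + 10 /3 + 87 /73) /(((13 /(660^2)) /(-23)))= -69864432000 /949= -73619001.05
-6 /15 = -2 /5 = -0.40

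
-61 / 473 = -0.13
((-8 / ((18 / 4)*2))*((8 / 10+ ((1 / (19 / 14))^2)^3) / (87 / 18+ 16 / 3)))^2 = 1450659063469215744 / 205893620346129627025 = 0.01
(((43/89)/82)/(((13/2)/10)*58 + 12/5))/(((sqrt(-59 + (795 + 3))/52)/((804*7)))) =62921040*sqrt(739)/1081341011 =1.58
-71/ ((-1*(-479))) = -71/ 479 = -0.15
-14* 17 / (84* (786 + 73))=-17 / 5154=-0.00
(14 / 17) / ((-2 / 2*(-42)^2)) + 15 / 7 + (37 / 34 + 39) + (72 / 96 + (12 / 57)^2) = 66539113 / 1546524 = 43.02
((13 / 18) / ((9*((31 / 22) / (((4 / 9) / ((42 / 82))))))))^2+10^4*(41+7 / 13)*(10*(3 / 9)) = 4054054097487951952 / 2927927954133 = 1384615.39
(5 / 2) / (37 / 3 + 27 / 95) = 1425 / 7192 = 0.20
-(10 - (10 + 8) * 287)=5156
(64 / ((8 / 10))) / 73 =80 / 73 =1.10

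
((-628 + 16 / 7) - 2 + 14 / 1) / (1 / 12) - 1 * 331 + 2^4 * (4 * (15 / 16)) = -53449 / 7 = -7635.57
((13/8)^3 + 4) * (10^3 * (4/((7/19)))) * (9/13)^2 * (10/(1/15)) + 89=61248232921/9464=6471706.78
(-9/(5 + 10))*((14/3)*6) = -84/5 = -16.80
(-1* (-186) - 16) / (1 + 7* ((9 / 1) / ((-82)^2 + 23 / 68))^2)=35543962954250 / 209084756833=170.00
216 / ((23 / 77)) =723.13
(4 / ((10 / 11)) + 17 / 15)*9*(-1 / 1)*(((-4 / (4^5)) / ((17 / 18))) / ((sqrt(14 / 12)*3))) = 747*sqrt(42) / 76160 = 0.06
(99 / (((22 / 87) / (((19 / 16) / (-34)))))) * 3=-44631 / 1088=-41.02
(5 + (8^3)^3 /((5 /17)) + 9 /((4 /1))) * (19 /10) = 173409307331 /200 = 867046536.66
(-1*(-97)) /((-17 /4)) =-388 /17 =-22.82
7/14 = 1/2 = 0.50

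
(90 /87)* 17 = 510 /29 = 17.59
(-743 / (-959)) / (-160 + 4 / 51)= -37893 / 7821604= -0.00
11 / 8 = 1.38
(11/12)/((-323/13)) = -0.04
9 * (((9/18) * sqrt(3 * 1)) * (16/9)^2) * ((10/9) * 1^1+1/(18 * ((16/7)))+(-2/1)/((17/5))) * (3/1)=3572 * sqrt(3)/153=40.44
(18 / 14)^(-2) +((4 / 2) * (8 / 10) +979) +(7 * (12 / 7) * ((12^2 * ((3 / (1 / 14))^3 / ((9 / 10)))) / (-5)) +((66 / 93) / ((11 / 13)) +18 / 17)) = -6071971527044 / 213435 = -28448808.90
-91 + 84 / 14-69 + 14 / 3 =-448 / 3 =-149.33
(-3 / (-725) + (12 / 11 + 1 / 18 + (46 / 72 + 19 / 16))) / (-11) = -3418777 / 12632400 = -0.27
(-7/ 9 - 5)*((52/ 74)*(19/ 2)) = -12844/ 333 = -38.57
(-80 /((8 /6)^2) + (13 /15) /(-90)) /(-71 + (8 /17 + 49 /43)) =44417753 /68477400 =0.65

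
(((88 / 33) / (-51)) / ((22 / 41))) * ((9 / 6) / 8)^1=-41 / 2244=-0.02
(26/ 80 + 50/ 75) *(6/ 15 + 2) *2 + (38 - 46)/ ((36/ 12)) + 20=1657/ 75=22.09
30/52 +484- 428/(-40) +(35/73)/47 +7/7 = 110679473/223015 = 496.29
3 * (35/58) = 105/58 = 1.81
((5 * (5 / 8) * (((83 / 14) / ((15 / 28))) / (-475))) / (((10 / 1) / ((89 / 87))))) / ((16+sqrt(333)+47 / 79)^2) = -9724950507781 / 7122405572222400+83767819139 * sqrt(37) / 374863451169600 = -0.00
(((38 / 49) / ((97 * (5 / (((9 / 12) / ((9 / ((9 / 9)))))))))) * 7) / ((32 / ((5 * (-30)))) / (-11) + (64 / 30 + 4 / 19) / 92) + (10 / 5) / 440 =0.03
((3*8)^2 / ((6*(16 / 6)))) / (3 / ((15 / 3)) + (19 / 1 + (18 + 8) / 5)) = 45 / 31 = 1.45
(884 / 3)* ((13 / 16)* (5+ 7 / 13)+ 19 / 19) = 4862 / 3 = 1620.67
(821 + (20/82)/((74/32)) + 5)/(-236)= -3.50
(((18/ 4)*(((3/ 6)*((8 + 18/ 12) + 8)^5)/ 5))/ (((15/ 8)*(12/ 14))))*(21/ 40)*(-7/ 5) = -86472015/ 256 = -337781.31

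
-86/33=-2.61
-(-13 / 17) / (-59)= -13 / 1003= -0.01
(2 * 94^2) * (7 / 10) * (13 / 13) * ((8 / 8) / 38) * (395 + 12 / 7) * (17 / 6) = 104284681 / 285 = 365911.16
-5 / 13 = -0.38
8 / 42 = 4 / 21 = 0.19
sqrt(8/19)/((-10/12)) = -12 * sqrt(38)/95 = -0.78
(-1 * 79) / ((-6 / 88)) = 3476 / 3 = 1158.67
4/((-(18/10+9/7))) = -35/27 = -1.30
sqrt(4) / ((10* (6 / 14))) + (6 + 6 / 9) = 107 / 15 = 7.13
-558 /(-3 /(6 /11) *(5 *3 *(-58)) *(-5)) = 186 /7975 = 0.02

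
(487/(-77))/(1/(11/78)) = -487/546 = -0.89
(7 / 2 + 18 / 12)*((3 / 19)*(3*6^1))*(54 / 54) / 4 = 135 / 38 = 3.55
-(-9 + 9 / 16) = 135 / 16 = 8.44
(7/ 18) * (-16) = -56/ 9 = -6.22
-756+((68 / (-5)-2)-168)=-4698 / 5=-939.60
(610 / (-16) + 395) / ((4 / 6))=8565 / 16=535.31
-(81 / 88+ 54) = -4833 / 88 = -54.92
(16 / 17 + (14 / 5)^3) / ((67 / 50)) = 97296 / 5695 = 17.08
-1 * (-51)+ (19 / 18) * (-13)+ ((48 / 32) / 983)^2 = 1296759919 / 34786404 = 37.28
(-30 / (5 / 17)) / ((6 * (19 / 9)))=-8.05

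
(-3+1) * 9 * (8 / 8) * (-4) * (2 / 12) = 12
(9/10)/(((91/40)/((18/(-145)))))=-0.05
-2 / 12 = -1 / 6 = -0.17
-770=-770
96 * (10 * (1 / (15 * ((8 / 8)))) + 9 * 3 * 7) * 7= 127456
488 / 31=15.74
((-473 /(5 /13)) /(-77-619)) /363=559 /114840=0.00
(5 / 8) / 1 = 5 / 8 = 0.62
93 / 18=31 / 6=5.17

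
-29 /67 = -0.43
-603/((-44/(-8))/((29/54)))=-1943/33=-58.88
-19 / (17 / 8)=-8.94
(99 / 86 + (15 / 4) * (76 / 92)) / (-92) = -16809 / 363952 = -0.05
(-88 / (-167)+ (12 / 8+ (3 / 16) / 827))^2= 20066215898089 / 4882968545536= 4.11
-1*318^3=-32157432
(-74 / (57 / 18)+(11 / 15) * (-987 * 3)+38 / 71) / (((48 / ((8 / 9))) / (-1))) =14800103 / 364230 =40.63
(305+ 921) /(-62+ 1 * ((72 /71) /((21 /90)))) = -304661 /14327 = -21.26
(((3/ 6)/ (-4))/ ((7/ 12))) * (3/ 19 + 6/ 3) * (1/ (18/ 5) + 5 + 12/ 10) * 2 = -23903/ 3990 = -5.99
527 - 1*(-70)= 597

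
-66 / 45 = -22 / 15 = -1.47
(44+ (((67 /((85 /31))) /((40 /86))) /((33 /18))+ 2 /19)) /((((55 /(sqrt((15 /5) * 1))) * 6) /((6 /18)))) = 12926027 * sqrt(3) /175873500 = 0.13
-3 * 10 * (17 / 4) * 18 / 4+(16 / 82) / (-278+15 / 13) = -338648321 / 590236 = -573.75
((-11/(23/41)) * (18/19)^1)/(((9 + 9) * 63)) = -451/27531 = -0.02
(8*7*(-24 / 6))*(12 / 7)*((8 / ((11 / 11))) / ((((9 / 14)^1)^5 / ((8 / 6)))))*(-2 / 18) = 2202927104 / 531441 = 4145.20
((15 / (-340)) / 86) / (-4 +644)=-3 / 3742720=-0.00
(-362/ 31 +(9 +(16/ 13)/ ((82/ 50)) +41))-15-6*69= -6442763/ 16523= -389.93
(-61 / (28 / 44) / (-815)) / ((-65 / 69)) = -46299 / 370825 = -0.12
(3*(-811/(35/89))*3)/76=-649611/2660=-244.21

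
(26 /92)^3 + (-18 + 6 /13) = -22164047 /1265368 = -17.52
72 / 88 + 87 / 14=1083 / 154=7.03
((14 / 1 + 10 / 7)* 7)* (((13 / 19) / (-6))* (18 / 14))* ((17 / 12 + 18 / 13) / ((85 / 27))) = -16767 / 1190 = -14.09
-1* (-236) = 236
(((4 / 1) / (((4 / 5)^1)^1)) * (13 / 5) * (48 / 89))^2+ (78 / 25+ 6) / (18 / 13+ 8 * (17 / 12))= 1224673983 / 24555100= 49.87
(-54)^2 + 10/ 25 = 14582/ 5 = 2916.40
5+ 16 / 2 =13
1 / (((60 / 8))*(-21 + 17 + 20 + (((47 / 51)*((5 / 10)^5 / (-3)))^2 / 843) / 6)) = 80829591552 / 9699550997285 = 0.01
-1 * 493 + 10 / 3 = -1469 / 3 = -489.67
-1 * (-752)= 752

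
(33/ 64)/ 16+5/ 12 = 1379/ 3072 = 0.45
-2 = -2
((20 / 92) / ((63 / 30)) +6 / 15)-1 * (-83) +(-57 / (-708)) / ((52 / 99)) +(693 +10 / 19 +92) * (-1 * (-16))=7124394145733 / 563100720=12652.08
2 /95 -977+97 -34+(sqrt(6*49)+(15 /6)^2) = -890.58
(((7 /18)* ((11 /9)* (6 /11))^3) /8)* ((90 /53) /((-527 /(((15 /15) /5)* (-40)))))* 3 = 280 /251379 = 0.00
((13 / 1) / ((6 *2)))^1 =13 / 12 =1.08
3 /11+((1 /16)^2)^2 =196619 /720896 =0.27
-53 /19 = -2.79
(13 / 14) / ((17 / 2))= 13 / 119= 0.11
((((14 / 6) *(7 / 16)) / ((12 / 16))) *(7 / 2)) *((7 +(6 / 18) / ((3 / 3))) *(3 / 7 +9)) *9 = 5929 / 2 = 2964.50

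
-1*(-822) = 822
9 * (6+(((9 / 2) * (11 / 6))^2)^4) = 12657681103113 / 65536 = 193140885.97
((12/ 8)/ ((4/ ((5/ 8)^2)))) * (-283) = -21225/ 512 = -41.46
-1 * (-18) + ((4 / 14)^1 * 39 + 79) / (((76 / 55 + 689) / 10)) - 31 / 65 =325301033 / 17276805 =18.83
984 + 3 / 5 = 4923 / 5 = 984.60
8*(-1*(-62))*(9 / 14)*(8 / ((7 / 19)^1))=339264 / 49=6923.76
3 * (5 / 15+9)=28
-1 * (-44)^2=-1936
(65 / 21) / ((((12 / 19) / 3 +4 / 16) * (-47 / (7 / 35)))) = -988 / 34545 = -0.03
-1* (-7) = 7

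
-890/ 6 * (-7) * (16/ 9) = 49840/ 27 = 1845.93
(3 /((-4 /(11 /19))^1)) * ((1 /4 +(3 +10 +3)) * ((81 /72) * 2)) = -15.88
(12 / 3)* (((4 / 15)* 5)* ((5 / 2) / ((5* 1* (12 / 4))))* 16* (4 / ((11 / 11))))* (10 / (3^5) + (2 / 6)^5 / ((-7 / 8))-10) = -8677376 / 15309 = -566.82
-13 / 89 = -0.15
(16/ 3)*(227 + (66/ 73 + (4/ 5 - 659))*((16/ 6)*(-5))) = 10501424/ 219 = 47951.71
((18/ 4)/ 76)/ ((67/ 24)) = 27/ 1273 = 0.02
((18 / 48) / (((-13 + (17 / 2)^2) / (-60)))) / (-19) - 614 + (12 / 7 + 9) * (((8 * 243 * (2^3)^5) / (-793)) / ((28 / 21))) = -646115.84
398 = 398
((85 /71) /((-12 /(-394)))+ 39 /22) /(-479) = -96251 /1122297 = -0.09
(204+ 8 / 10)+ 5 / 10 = 2053 / 10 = 205.30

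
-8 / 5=-1.60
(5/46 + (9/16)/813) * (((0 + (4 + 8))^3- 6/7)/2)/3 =21981635/698096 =31.49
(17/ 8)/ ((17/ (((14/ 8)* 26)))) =91/ 16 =5.69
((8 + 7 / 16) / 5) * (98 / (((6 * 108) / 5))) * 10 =1225 / 96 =12.76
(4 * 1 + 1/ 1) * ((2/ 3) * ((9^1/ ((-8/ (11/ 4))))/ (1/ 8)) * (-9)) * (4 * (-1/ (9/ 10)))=-3300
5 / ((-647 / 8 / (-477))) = 19080 / 647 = 29.49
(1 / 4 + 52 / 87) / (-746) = -295 / 259608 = -0.00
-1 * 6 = -6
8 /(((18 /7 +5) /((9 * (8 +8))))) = 8064 /53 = 152.15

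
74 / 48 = 37 / 24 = 1.54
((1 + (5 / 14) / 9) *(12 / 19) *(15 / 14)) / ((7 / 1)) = 655 / 6517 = 0.10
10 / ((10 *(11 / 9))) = 9 / 11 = 0.82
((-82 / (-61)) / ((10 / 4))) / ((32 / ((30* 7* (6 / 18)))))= 287 / 244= 1.18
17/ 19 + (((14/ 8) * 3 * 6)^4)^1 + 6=299308355/ 304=984566.96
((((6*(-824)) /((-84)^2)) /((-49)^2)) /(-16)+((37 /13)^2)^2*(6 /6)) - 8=9293368515079 /161288308272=57.62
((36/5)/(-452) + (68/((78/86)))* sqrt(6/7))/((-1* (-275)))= -9/155375 + 2924* sqrt(42)/75075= 0.25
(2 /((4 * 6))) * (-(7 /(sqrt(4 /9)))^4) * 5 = -324135 /64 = -5064.61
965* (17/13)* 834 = 13681770/13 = 1052443.85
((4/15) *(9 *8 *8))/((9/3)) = 51.20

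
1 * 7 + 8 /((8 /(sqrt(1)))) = 8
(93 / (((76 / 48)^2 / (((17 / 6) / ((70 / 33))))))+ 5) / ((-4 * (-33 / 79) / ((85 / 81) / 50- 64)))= -2821805311267 / 1350934200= -2088.78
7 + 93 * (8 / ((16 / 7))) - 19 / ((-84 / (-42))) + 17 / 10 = 3247 / 10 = 324.70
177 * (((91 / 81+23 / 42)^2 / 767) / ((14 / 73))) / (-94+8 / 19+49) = -4980751675 / 66078420408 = -0.08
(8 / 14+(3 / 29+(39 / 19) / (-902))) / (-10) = -2339989 / 34790140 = -0.07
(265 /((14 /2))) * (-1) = -265 /7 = -37.86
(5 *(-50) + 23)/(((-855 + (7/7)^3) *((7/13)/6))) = 8853/2989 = 2.96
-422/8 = -211/4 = -52.75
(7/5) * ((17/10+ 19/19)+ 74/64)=4319/800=5.40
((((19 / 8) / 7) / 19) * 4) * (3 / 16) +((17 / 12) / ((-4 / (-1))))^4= 1082311 / 37158912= 0.03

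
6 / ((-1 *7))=-6 / 7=-0.86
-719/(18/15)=-3595/6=-599.17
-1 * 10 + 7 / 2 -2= -17 / 2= -8.50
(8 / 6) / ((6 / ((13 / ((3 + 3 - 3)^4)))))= 26 / 729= 0.04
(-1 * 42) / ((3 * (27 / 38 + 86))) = -532 / 3295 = -0.16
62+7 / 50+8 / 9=28363 / 450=63.03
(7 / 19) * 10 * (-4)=-280 / 19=-14.74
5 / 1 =5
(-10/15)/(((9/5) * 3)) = -10/81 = -0.12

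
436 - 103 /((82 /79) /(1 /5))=170623 /410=416.15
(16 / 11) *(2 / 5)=32 / 55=0.58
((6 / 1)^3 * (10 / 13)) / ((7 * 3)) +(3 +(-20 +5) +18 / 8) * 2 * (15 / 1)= -51795 / 182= -284.59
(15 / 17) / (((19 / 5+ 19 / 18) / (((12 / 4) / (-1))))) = -4050 / 7429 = -0.55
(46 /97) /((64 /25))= 575 /3104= 0.19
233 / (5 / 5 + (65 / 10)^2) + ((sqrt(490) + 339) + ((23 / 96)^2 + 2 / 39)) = 7 * sqrt(10) + 7140293465 / 20726784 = 366.63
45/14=3.21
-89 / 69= -1.29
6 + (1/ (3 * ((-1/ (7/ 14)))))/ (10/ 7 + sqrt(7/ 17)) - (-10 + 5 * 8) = -24.08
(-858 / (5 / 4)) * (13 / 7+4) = -140712 / 35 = -4020.34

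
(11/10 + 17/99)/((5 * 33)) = 1259/163350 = 0.01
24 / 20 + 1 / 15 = 19 / 15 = 1.27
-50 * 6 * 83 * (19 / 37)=-473100 / 37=-12786.49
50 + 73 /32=1673 /32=52.28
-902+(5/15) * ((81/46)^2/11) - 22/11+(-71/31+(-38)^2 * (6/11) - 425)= -392208979/721556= -543.56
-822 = -822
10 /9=1.11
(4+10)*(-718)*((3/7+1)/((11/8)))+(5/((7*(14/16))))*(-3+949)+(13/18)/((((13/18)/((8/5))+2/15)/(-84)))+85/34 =-4435197405/453838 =-9772.64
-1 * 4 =-4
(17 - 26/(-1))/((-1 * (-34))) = 43/34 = 1.26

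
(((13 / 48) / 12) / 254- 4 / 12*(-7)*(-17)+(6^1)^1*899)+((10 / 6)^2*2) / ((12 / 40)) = 2358209191 / 438912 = 5372.85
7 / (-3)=-7 / 3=-2.33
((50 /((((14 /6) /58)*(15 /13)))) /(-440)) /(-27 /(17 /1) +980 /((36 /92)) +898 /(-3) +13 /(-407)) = -2134197 /1920990176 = -0.00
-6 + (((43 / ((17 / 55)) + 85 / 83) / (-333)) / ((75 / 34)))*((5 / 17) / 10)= -42327218 / 7047945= -6.01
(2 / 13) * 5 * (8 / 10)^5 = 2048 / 8125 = 0.25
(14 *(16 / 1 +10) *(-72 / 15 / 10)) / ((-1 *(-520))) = -42 / 125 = -0.34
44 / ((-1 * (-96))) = 11 / 24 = 0.46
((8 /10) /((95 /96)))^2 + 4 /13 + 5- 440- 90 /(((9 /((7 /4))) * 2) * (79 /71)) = -409585238877 /926867500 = -441.90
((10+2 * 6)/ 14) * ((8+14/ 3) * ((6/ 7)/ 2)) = 418/ 49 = 8.53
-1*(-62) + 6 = 68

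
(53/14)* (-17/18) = -3.58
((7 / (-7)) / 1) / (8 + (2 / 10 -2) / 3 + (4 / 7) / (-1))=-35 / 239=-0.15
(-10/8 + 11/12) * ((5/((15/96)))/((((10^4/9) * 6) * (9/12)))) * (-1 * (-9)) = -12/625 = -0.02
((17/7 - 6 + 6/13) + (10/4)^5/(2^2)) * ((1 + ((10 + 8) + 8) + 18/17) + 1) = 619.07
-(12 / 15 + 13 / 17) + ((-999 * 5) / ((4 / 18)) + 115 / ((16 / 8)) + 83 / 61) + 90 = -22330.20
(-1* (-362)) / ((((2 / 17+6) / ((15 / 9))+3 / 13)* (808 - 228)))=40001 / 250038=0.16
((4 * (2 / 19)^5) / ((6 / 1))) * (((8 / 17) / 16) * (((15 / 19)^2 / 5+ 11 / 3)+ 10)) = 477952 / 136762376067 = 0.00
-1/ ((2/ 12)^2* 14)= -18/ 7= -2.57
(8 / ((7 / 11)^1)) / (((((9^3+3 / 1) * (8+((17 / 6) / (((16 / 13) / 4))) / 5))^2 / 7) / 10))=88000 / 5189905681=0.00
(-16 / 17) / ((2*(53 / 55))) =-0.49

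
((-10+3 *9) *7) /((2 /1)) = 119 /2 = 59.50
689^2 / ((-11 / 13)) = -6171373 / 11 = -561033.91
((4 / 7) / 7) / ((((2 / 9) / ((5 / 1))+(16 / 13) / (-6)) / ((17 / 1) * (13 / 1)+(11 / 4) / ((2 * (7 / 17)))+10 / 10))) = -7382115 / 64484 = -114.48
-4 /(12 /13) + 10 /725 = -1879 /435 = -4.32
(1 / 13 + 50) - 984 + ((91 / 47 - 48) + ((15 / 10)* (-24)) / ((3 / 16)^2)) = -1224436 / 611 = -2003.99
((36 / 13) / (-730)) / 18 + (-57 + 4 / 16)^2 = 244505089 / 75920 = 3220.56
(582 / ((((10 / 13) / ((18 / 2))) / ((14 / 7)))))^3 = 315737771374584 / 125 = 2525902170996.67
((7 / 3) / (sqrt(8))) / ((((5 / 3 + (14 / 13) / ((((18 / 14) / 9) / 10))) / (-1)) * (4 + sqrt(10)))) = -91 * sqrt(2) / 18030 + 91 * sqrt(5) / 36060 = -0.00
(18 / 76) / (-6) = -3 / 76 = -0.04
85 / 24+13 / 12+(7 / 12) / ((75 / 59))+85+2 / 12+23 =113.25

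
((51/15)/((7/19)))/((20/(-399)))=-18411/100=-184.11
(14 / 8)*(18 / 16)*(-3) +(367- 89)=8707 / 32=272.09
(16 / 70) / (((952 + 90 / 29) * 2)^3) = 24389 / 743726535733720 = 0.00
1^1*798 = 798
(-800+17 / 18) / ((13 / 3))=-14383 / 78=-184.40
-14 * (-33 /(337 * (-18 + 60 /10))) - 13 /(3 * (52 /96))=-5469 /674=-8.11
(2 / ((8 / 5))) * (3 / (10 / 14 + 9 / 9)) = 35 / 16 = 2.19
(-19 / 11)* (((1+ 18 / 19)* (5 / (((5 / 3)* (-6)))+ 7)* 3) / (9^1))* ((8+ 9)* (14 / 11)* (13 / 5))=-744107 / 1815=-409.98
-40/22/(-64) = 5/176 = 0.03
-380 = -380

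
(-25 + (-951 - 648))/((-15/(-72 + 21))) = -27608/5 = -5521.60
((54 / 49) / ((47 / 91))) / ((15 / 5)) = 234 / 329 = 0.71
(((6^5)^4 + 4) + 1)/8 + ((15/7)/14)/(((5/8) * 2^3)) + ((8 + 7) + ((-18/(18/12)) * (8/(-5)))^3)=457019805014965.54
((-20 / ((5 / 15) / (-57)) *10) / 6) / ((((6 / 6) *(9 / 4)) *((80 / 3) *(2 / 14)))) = 665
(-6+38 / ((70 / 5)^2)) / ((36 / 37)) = -21053 / 3528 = -5.97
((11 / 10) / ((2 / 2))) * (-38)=-209 / 5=-41.80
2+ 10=12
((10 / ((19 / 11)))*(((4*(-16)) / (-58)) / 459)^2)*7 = 788480 / 3366471699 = 0.00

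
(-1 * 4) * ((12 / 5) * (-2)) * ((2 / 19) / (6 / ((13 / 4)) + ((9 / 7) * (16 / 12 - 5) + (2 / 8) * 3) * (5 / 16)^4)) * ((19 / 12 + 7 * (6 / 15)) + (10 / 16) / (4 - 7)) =31870418944 / 6830233525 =4.67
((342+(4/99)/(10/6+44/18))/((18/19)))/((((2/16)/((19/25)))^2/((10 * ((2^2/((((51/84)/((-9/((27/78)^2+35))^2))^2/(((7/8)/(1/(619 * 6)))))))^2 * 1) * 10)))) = 2647444803971204288016568034287286451390619450494418944/85767384740067972692420221238754007768222175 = 30867733836.06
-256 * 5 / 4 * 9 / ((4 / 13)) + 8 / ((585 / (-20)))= -1095152 / 117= -9360.27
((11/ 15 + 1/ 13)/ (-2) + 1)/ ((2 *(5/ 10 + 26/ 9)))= 348/ 3965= 0.09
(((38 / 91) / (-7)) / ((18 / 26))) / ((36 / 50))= -475 / 3969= -0.12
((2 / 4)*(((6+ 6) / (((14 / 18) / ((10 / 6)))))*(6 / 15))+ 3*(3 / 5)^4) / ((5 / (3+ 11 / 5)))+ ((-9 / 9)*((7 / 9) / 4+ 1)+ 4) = 33699011 / 3937500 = 8.56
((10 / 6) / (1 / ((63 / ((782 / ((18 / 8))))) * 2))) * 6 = 2835 / 782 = 3.63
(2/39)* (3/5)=2/65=0.03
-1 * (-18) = 18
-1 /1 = -1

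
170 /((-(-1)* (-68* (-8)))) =5 /16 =0.31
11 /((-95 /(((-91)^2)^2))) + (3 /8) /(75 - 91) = -96553545373 /12160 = -7940258.67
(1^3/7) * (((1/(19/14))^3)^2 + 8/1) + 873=287881275375/329321167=874.17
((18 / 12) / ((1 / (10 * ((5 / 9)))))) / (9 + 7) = 25 / 48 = 0.52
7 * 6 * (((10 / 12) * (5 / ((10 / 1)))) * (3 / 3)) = 35 / 2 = 17.50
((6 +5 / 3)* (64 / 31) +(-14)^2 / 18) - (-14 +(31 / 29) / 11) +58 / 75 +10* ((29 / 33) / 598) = 27547814464 / 665282475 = 41.41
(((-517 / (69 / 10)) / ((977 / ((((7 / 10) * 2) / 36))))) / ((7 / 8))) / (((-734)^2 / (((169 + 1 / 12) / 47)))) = -22319 / 980617272156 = -0.00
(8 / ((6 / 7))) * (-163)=-4564 / 3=-1521.33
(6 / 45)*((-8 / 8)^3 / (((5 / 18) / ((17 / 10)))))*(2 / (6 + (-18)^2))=-34 / 6875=-0.00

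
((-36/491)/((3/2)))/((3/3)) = -24/491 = -0.05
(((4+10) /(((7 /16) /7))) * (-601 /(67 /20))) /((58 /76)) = -102314240 /1943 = -52657.87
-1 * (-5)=5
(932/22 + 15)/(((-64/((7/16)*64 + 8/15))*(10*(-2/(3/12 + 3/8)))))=67517/84480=0.80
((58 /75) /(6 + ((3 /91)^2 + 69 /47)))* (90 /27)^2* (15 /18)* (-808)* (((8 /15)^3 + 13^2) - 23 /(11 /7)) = -104630442322523936 /874187475975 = -119688.79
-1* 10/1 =-10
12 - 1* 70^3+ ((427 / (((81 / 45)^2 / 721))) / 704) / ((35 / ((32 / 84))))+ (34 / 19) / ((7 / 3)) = -975476207773 / 2844072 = -342985.76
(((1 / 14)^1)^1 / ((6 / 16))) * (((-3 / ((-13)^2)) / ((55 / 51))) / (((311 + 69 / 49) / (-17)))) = 6069 / 35571965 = 0.00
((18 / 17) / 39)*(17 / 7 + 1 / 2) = 123 / 1547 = 0.08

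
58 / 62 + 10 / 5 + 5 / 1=246 / 31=7.94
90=90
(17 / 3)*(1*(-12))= -68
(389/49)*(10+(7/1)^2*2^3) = 156378/49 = 3191.39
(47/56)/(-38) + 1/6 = 0.14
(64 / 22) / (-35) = -32 / 385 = -0.08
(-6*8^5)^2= 38654705664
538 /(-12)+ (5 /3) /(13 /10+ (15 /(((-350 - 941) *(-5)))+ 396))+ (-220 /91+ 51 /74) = -344590757930 /7401396639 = -46.56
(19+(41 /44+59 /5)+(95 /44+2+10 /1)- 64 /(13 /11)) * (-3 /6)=4.13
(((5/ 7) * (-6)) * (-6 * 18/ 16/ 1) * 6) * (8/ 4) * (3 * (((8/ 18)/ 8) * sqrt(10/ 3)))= 105.63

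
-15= -15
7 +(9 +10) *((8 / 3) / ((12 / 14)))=595 / 9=66.11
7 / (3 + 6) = 7 / 9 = 0.78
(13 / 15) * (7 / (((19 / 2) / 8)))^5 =229104418816 / 37141485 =6168.42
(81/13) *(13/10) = 81/10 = 8.10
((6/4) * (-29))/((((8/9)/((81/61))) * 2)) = -63423/1952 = -32.49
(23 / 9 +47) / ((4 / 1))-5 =133 / 18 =7.39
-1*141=-141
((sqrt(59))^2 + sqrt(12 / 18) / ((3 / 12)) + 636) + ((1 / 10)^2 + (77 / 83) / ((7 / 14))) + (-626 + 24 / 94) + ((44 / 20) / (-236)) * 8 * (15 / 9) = 4 * sqrt(6) / 3 + 4902141377 / 69047700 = 74.26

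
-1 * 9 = -9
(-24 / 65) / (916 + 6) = -12 / 29965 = -0.00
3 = 3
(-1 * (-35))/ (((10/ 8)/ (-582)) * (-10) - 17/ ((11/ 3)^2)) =-28.16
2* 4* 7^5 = 134456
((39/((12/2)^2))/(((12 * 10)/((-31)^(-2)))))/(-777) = -13/1075243680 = -0.00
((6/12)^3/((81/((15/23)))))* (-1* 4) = -5/1242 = -0.00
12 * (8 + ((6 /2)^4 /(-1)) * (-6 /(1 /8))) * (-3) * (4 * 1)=-561024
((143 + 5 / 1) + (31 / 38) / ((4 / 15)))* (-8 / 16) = -22961 / 304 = -75.53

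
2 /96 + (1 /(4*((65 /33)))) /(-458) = 14687 /714480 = 0.02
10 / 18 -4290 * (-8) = 308885 / 9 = 34320.56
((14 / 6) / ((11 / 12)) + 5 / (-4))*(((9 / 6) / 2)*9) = 1539 / 176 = 8.74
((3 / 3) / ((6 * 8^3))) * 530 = 265 / 1536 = 0.17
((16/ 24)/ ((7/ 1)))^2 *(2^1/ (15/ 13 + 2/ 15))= 520/ 36897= 0.01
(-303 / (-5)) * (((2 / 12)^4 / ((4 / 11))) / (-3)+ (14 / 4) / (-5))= -42.46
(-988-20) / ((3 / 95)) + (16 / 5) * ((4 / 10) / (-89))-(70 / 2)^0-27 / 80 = -1136400127 / 35600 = -31921.35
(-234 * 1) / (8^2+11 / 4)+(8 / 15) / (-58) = -136076 / 38715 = -3.51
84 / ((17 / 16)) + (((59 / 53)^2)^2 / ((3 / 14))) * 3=13488738382 / 134138177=100.56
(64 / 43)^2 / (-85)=-4096 / 157165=-0.03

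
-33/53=-0.62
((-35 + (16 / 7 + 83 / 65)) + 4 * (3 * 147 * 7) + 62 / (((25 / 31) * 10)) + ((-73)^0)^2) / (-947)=-140199726 / 10772125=-13.02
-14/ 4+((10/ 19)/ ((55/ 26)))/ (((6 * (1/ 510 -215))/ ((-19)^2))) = -453207/ 126962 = -3.57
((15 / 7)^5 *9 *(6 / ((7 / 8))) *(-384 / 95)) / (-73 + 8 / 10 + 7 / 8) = 111974400000 / 708599927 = 158.02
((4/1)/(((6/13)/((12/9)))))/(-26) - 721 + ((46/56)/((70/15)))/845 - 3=-2159684179/2981160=-724.44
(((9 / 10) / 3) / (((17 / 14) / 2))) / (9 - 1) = 21 / 340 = 0.06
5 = 5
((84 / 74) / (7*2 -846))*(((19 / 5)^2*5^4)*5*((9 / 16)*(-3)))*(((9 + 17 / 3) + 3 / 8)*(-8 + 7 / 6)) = -42077392875 / 3940352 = -10678.59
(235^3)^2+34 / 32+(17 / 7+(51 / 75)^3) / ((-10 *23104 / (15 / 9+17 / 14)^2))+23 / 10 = 469235664732232141146810359 / 2786017500000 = 168425239515628.36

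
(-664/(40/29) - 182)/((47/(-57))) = 189069/235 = 804.55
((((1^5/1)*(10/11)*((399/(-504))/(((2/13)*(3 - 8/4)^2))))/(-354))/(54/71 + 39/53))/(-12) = -4647305/6315008832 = -0.00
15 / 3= 5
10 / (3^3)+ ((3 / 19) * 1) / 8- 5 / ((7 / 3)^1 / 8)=-481273 / 28728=-16.75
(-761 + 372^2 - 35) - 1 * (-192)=137780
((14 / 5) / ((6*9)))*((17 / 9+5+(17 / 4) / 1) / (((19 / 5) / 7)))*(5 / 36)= 98245 / 664848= 0.15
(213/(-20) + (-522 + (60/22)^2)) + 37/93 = -118114669/225060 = -524.81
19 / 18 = 1.06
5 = 5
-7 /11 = -0.64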